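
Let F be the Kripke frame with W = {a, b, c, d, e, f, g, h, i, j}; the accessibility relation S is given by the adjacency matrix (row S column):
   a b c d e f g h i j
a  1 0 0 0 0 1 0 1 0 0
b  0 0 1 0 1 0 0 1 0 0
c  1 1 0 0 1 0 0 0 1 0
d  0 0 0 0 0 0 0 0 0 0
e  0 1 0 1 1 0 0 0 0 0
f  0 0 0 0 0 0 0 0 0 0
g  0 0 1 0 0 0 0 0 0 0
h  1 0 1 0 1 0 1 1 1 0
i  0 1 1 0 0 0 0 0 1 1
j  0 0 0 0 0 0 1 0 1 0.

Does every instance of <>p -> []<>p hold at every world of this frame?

By correspondence theory, 5 is valid on a frame iff S is Euclidean.
Euclidean: no — a S f and a S h, but not f S h.

No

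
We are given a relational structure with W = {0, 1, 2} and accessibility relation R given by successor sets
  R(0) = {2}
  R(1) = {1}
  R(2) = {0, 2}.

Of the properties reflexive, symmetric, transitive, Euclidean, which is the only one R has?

Reflexive: no — 0 is not related to itself.
Symmetric: yes — every pair in R has its reverse in R.
Transitive: no — 0 R 2 and 2 R 0, but not 0 R 0.
Euclidean: no — 2 R 0 and 2 R 0, but not 0 R 0.
Only symmetric holds.

symmetric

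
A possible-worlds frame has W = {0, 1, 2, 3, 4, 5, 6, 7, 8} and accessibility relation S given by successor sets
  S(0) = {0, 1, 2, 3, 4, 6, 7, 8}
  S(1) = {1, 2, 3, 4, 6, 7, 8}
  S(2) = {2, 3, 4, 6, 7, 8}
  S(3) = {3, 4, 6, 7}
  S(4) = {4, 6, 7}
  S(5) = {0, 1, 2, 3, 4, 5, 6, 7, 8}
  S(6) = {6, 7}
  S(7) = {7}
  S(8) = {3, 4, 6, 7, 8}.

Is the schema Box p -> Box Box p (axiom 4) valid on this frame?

Yes

Axiom 4 corresponds to the accessibility relation being transitive.
Transitive: yes — every two-step S-path is closed by a direct edge.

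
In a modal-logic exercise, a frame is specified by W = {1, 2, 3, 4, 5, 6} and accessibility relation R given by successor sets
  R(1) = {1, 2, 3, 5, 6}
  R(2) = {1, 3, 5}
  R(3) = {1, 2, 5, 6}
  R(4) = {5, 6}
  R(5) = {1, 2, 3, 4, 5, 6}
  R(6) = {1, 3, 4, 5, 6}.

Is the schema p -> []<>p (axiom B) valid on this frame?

Yes

By correspondence theory, B is valid on a frame iff R is symmetric.
Symmetric: yes — every pair in R has its reverse in R.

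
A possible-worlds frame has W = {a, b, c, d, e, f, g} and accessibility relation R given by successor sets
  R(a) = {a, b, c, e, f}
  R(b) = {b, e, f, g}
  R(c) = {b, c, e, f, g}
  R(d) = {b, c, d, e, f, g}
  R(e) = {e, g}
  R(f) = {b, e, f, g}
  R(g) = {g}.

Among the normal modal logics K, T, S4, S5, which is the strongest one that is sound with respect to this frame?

T

Reflexive (axiom T): yes — every world is R-related to itself.
Transitive (axiom 4): no — a R b and b R g, but not a R g.
Euclidean (axiom 5): no — a R b and a R c, but not b R c.
So F validates K, T; S4 would additionally require R to be transitive. The strongest is T.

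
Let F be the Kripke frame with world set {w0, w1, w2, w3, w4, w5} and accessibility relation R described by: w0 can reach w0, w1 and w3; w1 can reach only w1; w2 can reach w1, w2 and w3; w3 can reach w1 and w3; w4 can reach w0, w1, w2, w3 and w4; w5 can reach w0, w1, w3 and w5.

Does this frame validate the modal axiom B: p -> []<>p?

Axiom B corresponds to the accessibility relation being symmetric.
Symmetric: no — w0 R w1 but not w1 R w0.

No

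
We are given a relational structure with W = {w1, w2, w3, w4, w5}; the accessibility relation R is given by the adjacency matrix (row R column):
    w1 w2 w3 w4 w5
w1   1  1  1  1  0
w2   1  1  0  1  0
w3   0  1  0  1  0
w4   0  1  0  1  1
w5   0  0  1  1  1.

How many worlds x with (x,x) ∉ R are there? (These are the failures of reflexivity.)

1

Enumerating: w3.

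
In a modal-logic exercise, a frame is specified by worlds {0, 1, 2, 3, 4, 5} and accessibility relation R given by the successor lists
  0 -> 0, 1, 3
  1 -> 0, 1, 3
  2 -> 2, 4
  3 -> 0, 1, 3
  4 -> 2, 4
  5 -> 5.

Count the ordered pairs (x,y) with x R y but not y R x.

0

R is symmetric; there are no such tuples.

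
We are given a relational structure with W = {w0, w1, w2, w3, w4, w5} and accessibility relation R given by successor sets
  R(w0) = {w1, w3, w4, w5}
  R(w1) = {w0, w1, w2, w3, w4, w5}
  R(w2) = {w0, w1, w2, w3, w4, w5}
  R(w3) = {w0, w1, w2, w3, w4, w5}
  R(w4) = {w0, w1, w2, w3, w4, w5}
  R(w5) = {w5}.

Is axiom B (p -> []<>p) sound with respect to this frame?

No

The schema B characterises exactly the symmetric frames.
Symmetric: no — w0 R w5 but not w5 R w0.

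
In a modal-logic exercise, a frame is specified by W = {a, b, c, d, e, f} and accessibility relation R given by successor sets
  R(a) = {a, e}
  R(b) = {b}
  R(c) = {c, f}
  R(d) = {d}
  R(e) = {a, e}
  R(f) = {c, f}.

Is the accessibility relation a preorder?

Yes

Reflexive: yes — every world is R-related to itself.
Transitive: yes — every two-step R-path is closed by a direct edge.
So R is a preorder.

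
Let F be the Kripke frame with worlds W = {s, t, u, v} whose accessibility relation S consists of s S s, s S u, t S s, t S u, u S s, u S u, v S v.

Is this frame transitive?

Yes

Transitive: yes — every two-step S-path is closed by a direct edge.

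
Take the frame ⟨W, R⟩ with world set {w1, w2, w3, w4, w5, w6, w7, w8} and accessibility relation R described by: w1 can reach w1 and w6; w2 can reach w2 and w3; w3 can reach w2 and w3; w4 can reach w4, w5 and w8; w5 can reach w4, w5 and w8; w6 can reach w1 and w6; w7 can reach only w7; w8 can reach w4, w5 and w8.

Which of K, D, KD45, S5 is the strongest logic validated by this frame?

Serial (axiom D): yes — every world has a successor (e.g. w1 R w1).
Euclidean (axiom 5): yes — any two successors of a common world are R-related.
Transitive (axiom 4): yes — every two-step R-path is closed by a direct edge.
Reflexive (axiom T): yes — every world is R-related to itself.
So F validates K, D, KD45, S5. The strongest is S5.

S5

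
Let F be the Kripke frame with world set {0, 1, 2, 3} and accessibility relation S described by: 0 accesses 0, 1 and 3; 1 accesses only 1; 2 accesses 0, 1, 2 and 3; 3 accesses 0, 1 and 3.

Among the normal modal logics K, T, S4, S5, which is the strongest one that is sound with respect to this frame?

Reflexive (axiom T): yes — every world is S-related to itself.
Transitive (axiom 4): yes — every two-step S-path is closed by a direct edge.
Euclidean (axiom 5): no — 0 S 1 and 0 S 3, but not 1 S 3.
So F validates K, T, S4; S5 would additionally require S to be Euclidean. The strongest is S4.

S4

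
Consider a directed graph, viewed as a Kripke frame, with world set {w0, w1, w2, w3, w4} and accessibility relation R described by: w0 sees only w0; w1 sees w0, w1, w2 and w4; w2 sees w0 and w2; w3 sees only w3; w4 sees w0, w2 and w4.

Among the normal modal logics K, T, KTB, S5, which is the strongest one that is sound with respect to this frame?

T

Reflexive (axiom T): yes — every world is R-related to itself.
Symmetric (axiom B): no — w1 R w0 but not w0 R w1.
Euclidean (axiom 5): no — w1 R w0 and w1 R w2, but not w0 R w2.
So F validates K, T; KTB would additionally require R to be symmetric. The strongest is T.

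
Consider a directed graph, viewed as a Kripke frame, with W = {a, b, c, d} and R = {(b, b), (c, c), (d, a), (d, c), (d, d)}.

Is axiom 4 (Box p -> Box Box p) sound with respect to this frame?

By correspondence theory, 4 is valid on a frame iff R is transitive.
Transitive: yes — every two-step R-path is closed by a direct edge.

Yes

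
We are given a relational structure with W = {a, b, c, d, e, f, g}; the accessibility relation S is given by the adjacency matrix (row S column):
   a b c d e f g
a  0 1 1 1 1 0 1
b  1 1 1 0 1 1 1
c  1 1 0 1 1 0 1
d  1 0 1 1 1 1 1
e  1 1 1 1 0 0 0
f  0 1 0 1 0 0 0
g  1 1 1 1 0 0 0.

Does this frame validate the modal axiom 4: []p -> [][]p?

By correspondence theory, 4 is valid on a frame iff S is transitive.
Transitive: no — a S b and b S f, but not a S f.

No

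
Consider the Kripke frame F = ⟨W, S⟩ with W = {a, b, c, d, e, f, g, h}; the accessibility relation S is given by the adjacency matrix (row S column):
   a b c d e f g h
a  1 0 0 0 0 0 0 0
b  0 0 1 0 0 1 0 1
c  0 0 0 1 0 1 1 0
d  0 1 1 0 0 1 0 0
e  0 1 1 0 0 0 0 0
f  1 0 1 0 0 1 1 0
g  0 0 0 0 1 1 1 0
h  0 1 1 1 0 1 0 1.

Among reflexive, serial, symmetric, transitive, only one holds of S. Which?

Reflexive: no — b is not related to itself.
Serial: yes — every world has a successor (e.g. a S a).
Symmetric: no — b S c but not c S b.
Transitive: no — b S c and c S d, but not b S d.
Only serial holds.

serial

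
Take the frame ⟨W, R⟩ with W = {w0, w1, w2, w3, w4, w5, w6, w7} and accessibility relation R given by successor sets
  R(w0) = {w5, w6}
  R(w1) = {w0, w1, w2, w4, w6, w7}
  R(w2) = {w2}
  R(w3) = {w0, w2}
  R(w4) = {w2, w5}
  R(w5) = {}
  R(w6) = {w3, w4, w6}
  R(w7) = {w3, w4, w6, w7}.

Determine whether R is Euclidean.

No

Euclidean: no — w0 R w5 and w0 R w6, but not w5 R w6.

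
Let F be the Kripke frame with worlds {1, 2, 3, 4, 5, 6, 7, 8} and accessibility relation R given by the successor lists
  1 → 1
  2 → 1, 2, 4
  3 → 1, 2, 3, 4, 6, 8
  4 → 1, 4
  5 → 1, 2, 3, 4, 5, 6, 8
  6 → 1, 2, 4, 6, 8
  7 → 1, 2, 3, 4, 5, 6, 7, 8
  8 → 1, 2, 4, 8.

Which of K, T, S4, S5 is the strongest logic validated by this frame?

S4

Reflexive (axiom T): yes — every world is R-related to itself.
Transitive (axiom 4): yes — every two-step R-path is closed by a direct edge.
Euclidean (axiom 5): no — 2 R 1 and 2 R 4, but not 1 R 4.
So F validates K, T, S4; S5 would additionally require R to be Euclidean. The strongest is S4.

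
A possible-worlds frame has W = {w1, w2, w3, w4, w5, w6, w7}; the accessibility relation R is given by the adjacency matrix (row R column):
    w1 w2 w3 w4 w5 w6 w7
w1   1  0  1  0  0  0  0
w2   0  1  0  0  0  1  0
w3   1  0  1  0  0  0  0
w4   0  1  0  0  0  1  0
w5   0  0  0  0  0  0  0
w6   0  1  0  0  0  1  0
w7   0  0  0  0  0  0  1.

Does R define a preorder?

No

Reflexive: no — w4 is not related to itself.
Transitive: yes — every two-step R-path is closed by a direct edge.
So R is not a preorder.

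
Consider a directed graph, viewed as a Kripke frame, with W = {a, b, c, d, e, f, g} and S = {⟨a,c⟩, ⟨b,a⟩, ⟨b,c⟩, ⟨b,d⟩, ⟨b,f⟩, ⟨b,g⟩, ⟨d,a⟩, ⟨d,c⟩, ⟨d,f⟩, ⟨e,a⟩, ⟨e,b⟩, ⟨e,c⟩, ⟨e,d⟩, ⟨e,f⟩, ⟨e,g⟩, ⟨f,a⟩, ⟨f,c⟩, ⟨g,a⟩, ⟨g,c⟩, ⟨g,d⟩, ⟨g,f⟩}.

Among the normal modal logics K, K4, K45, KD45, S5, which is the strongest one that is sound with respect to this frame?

Transitive (axiom 4): yes — every two-step S-path is closed by a direct edge.
Euclidean (axiom 5): no — b S a and b S d, but not a S d.
Serial (axiom D): no — c has no S-successor.
Reflexive (axiom T): no — a is not related to itself.
So F validates K, K4; K45 would additionally require S to be Euclidean. The strongest is K4.

K4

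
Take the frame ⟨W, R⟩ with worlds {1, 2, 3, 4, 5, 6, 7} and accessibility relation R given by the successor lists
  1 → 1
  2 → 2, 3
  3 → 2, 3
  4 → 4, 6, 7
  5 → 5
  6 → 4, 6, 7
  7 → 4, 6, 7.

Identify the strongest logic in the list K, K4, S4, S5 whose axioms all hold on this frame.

S5

Transitive (axiom 4): yes — every two-step R-path is closed by a direct edge.
Reflexive (axiom T): yes — every world is R-related to itself.
Euclidean (axiom 5): yes — any two successors of a common world are R-related.
So F validates K, K4, S4, S5. The strongest is S5.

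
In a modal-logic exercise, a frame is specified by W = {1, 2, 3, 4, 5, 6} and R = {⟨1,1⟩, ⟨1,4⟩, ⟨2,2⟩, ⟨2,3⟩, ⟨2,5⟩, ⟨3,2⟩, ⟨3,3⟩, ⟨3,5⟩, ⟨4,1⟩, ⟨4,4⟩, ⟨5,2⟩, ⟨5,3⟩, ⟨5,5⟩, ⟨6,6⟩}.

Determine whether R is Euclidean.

Yes

Euclidean: yes — any two successors of a common world are R-related.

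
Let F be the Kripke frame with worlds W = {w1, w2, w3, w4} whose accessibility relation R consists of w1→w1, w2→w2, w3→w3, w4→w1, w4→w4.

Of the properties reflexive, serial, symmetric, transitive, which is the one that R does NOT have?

symmetric

Reflexive: yes — every world is R-related to itself.
Serial: yes — every world has a successor (e.g. w1 R w1).
Symmetric: no — w4 R w1 but not w1 R w4.
Transitive: yes — every two-step R-path is closed by a direct edge.
Only symmetric fails.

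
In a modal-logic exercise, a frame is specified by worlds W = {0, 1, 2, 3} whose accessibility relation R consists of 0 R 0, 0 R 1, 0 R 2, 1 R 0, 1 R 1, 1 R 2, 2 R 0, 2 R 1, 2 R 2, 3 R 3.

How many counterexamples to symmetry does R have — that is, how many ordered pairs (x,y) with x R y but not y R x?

0

R is symmetric; there are no such tuples.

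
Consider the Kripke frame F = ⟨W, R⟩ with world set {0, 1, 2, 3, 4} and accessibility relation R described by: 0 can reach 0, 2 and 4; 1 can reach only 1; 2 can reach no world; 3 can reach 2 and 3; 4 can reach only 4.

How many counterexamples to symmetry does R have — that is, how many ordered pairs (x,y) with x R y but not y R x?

Enumerating: (0,2), (0,4), (3,2).

3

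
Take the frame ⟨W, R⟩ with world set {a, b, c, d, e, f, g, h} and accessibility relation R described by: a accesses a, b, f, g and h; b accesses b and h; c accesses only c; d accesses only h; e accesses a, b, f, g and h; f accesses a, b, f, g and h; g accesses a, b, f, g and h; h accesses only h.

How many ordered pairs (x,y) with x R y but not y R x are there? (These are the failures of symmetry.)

Enumerating: (a,b), (a,h), (b,h), (d,h), (e,a), (e,b), (e,f), (e,g), (e,h), (f,b), (f,h), (g,b), (g,h).

13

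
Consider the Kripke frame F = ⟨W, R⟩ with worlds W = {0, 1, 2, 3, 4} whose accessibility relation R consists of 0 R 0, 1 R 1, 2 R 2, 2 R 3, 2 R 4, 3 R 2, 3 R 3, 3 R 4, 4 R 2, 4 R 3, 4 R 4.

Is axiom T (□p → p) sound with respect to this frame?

Axiom T corresponds to the accessibility relation being reflexive.
Reflexive: yes — every world is R-related to itself.

Yes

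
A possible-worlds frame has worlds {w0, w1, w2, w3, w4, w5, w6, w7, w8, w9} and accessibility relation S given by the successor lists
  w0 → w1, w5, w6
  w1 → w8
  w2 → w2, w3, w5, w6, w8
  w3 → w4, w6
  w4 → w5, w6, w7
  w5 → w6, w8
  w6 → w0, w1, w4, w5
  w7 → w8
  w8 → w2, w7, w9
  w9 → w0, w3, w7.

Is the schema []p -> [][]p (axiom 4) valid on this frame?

No

Axiom 4 corresponds to the accessibility relation being transitive.
Transitive: no — w0 S w1 and w1 S w8, but not w0 S w8.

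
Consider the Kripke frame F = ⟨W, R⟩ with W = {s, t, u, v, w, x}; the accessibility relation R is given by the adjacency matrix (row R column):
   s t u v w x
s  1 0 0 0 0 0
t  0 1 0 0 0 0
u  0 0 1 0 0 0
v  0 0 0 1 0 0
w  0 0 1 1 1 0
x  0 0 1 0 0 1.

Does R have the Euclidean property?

Euclidean: no — w R u and w R v, but not u R v.

No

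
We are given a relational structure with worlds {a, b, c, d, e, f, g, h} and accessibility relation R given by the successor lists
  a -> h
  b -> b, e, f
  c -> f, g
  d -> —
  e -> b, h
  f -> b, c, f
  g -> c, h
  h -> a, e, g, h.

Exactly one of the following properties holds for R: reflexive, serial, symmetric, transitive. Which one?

symmetric

Reflexive: no — a is not related to itself.
Serial: no — d has no R-successor.
Symmetric: yes — every pair in R has its reverse in R.
Transitive: no — a R h and h R e, but not a R e.
Only symmetric holds.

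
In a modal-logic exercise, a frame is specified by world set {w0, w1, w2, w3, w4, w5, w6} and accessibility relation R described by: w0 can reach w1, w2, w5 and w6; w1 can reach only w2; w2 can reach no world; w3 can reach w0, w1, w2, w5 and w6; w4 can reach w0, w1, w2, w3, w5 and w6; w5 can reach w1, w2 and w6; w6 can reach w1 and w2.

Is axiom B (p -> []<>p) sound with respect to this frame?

No

The schema B characterises exactly the symmetric frames.
Symmetric: no — w0 R w1 but not w1 R w0.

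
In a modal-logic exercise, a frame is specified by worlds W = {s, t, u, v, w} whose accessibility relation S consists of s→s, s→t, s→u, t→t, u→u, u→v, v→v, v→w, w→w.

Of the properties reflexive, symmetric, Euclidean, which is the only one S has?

reflexive

Reflexive: yes — every world is S-related to itself.
Symmetric: no — s S t but not t S s.
Euclidean: no — s S t and s S u, but not t S u.
Only reflexive holds.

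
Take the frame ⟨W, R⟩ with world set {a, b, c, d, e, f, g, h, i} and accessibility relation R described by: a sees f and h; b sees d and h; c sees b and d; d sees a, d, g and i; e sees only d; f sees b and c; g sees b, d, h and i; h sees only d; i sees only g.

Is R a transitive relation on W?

Transitive: no — a R f and f R b, but not a R b.

No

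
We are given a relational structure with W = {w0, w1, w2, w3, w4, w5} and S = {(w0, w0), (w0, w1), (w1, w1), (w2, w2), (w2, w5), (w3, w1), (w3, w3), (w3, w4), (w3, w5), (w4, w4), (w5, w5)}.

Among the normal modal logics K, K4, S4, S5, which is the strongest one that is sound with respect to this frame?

Transitive (axiom 4): yes — every two-step S-path is closed by a direct edge.
Reflexive (axiom T): yes — every world is S-related to itself.
Euclidean (axiom 5): no — w3 S w1 and w3 S w4, but not w1 S w4.
So F validates K, K4, S4; S5 would additionally require S to be Euclidean. The strongest is S4.

S4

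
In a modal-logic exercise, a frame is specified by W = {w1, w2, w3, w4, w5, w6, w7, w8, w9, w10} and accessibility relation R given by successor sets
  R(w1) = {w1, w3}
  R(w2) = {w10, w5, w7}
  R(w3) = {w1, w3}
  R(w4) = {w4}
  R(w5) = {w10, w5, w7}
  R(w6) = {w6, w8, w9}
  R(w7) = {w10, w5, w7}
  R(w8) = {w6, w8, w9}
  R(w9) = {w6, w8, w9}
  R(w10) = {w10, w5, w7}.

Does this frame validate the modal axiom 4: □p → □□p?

Yes

By correspondence theory, 4 is valid on a frame iff R is transitive.
Transitive: yes — every two-step R-path is closed by a direct edge.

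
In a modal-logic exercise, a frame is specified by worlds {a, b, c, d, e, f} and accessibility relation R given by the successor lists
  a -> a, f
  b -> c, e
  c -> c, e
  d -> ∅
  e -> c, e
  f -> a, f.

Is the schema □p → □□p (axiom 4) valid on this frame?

Yes

By correspondence theory, 4 is valid on a frame iff R is transitive.
Transitive: yes — every two-step R-path is closed by a direct edge.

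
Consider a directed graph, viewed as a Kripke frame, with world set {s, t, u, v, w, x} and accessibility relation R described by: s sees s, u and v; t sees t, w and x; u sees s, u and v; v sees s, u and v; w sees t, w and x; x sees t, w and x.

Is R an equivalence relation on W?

Reflexive: yes — every world is R-related to itself.
Symmetric: yes — every pair in R has its reverse in R.
Transitive: yes — every two-step R-path is closed by a direct edge.
So R is an equivalence relation.

Yes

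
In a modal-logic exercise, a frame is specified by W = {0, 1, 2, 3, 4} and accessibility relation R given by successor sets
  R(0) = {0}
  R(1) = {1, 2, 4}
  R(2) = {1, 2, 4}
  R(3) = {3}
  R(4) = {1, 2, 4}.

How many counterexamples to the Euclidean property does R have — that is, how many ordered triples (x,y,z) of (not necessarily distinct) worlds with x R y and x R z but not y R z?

R is Euclidean; there are no such tuples.

0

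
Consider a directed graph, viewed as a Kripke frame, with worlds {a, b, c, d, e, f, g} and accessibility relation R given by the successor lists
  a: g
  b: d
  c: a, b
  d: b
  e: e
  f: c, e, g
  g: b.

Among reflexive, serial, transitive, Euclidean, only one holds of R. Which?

Reflexive: no — a is not related to itself.
Serial: yes — every world has a successor (e.g. a R g).
Transitive: no — a R g and g R b, but not a R b.
Euclidean: no — c R a and c R b, but not a R b.
Only serial holds.

serial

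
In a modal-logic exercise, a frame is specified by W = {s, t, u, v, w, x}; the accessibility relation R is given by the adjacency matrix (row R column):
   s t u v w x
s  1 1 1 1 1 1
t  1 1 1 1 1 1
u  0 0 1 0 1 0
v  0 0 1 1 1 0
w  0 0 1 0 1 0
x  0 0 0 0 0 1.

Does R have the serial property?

Serial: yes — every world has a successor (e.g. s R s).

Yes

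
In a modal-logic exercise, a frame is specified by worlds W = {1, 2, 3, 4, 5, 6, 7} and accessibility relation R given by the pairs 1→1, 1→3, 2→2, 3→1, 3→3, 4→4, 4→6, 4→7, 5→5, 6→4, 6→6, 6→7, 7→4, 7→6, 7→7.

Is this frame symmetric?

Symmetric: yes — every pair in R has its reverse in R.

Yes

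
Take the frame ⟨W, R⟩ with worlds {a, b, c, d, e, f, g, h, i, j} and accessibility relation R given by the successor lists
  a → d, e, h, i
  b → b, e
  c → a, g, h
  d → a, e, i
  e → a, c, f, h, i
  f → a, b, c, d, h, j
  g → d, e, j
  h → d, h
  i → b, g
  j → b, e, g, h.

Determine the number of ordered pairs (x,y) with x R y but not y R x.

26

Enumerating: (a,h), (a,i), (b,e), (c,a), (c,g), (c,h), (d,e), (d,i), (e,c), (e,f), (e,h), (e,i), … and 14 more.
Total: 26.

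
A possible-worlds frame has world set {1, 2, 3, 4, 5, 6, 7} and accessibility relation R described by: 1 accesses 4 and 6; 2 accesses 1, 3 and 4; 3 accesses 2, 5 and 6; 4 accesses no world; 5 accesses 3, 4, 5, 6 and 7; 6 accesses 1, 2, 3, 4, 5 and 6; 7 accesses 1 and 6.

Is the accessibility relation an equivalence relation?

Reflexive: no — 1 is not related to itself.
Symmetric: no — 1 R 4 but not 4 R 1.
Transitive: no — 1 R 6 and 6 R 2, but not 1 R 2.
So R is not an equivalence relation.

No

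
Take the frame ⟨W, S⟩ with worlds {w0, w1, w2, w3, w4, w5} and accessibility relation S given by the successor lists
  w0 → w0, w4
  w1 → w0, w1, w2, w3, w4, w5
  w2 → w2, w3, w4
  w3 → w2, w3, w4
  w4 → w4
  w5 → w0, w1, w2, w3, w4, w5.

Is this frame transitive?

Transitive: yes — every two-step S-path is closed by a direct edge.

Yes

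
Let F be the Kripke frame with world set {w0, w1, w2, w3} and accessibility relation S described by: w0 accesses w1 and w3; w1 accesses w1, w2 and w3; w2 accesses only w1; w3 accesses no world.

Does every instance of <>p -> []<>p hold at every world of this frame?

Axiom 5 corresponds to the accessibility relation being Euclidean.
Euclidean: no — w0 S w3 and w0 S w1, but not w3 S w1.

No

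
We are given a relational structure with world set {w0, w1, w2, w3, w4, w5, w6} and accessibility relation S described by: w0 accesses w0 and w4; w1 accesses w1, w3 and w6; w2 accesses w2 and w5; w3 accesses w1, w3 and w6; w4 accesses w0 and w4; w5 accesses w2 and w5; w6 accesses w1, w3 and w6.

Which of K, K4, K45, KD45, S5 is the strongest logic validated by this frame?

Transitive (axiom 4): yes — every two-step S-path is closed by a direct edge.
Euclidean (axiom 5): yes — any two successors of a common world are S-related.
Serial (axiom D): yes — every world has a successor (e.g. w0 S w0).
Reflexive (axiom T): yes — every world is S-related to itself.
So F validates K, K4, K45, KD45, S5. The strongest is S5.

S5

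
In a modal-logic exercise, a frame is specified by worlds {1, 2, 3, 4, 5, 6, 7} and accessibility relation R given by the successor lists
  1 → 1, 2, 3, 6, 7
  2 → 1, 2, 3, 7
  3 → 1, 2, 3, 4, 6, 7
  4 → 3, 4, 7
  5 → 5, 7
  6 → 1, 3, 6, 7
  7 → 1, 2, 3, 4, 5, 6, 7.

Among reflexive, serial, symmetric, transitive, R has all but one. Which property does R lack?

transitive

Reflexive: yes — every world is R-related to itself.
Serial: yes — every world has a successor (e.g. 1 R 1).
Symmetric: yes — every pair in R has its reverse in R.
Transitive: no — 1 R 3 and 3 R 4, but not 1 R 4.
Only transitive fails.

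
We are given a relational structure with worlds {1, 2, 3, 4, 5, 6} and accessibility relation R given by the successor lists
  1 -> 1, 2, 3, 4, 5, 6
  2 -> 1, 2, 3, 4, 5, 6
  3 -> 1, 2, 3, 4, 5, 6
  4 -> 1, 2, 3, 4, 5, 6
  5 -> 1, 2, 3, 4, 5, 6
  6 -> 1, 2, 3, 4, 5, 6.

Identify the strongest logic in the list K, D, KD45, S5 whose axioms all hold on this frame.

Serial (axiom D): yes — every world has a successor (e.g. 1 R 1).
Euclidean (axiom 5): yes — any two successors of a common world are R-related.
Transitive (axiom 4): yes — every two-step R-path is closed by a direct edge.
Reflexive (axiom T): yes — every world is R-related to itself.
So F validates K, D, KD45, S5. The strongest is S5.

S5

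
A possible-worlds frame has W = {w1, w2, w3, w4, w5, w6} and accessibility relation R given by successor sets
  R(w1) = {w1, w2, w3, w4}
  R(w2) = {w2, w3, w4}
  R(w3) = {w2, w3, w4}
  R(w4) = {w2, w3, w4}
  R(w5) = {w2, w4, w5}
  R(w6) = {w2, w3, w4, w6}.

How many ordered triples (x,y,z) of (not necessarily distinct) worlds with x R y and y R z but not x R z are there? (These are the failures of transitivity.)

Enumerating: (w5,w2,w3), (w5,w4,w3).

2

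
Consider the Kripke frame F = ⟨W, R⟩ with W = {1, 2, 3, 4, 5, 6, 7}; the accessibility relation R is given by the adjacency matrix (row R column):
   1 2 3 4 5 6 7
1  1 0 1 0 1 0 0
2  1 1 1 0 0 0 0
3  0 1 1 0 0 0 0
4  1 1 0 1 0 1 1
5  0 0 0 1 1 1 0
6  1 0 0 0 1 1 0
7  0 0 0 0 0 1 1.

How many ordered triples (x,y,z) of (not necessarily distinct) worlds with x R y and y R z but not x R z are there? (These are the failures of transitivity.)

17

Enumerating: (1,3,2), (1,5,4), (1,5,6), (2,1,5), (3,2,1), (4,1,3), (4,1,5), (4,2,3), (4,6,5), (5,4,1), (5,4,2), (5,4,7), (5,6,1), (6,1,3), (6,5,4), (7,6,1), (7,6,5).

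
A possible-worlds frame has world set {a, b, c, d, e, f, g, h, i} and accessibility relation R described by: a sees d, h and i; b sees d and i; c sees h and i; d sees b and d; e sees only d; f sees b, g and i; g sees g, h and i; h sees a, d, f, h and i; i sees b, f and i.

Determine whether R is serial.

Yes

Serial: yes — every world has a successor (e.g. a R d).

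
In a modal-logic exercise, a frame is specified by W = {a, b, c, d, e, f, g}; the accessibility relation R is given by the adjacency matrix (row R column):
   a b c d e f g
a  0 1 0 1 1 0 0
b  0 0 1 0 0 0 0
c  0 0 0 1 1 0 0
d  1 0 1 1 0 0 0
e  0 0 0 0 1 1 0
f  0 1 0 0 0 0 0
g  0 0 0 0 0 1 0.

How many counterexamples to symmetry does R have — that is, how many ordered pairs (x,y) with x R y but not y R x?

Enumerating: (a,b), (a,e), (b,c), (c,e), (e,f), (f,b), (g,f).

7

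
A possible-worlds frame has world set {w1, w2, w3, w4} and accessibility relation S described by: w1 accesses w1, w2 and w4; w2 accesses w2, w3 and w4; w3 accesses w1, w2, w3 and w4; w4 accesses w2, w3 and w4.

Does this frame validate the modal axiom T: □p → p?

Yes

Axiom T corresponds to the accessibility relation being reflexive.
Reflexive: yes — every world is S-related to itself.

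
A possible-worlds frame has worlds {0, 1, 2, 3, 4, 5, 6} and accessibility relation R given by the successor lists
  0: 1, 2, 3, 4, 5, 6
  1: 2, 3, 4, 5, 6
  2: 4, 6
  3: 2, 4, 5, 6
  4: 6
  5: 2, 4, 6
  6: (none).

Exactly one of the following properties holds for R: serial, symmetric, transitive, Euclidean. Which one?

Serial: no — 6 has no R-successor.
Symmetric: no — 0 R 1 but not 1 R 0.
Transitive: yes — every two-step R-path is closed by a direct edge.
Euclidean: no — 0 R 2 and 0 R 1, but not 2 R 1.
Only transitive holds.

transitive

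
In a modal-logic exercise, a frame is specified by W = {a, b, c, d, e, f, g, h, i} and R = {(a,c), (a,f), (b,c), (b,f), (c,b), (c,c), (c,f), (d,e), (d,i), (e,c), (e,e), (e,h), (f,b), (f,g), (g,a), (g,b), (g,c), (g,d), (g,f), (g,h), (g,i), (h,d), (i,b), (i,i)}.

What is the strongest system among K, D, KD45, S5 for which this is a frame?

D

Serial (axiom D): yes — every world has a successor (e.g. a R c).
Euclidean (axiom 5): no — a R f and a R c, but not f R c.
Transitive (axiom 4): no — a R c and c R b, but not a R b.
Reflexive (axiom T): no — a is not related to itself.
So F validates K, D; KD45 would additionally require R to be Euclidean and transitive. The strongest is D.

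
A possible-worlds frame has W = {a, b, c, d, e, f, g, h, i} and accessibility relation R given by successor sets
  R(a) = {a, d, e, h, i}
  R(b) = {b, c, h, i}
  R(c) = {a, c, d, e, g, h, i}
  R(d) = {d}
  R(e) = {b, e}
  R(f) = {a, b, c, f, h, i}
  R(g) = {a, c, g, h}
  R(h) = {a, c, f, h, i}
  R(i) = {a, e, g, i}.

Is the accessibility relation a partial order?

Reflexive: yes — every world is R-related to itself.
Transitive: no — a R e and e R b, but not a R b.
Antisymmetric: no — a R h and h R a with a ≠ h.
So R is not a partial order.

No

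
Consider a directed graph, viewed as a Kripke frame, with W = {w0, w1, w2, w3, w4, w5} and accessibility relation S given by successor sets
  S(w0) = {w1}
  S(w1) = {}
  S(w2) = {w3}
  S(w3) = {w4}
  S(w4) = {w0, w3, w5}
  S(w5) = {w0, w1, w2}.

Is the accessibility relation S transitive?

No

Transitive: no — w2 S w3 and w3 S w4, but not w2 S w4.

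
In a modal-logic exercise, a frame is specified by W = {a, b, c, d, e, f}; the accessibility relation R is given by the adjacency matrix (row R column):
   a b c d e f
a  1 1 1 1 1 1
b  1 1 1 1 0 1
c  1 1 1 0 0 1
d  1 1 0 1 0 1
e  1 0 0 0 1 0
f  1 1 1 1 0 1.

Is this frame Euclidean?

No

Euclidean: no — a R b and a R e, but not b R e.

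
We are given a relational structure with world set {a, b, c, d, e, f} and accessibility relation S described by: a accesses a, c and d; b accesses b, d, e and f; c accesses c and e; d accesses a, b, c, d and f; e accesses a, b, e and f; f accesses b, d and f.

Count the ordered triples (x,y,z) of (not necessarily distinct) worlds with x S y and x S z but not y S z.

22

Enumerating: (a,c,a), (a,c,d), (b,d,e), (b,e,d), (b,f,e), (c,e,c), (d,a,b), (d,a,f), (d,b,a), (d,b,c), (d,c,a), (d,c,b), … and 10 more.
Total: 22.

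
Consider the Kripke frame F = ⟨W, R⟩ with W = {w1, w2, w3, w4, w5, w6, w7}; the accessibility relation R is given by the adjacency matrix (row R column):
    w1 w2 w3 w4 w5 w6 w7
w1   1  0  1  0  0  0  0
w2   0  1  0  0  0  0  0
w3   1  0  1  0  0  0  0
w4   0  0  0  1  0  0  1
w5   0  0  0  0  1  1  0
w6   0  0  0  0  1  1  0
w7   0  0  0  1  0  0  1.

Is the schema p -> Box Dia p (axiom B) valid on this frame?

Yes

By correspondence theory, B is valid on a frame iff R is symmetric.
Symmetric: yes — every pair in R has its reverse in R.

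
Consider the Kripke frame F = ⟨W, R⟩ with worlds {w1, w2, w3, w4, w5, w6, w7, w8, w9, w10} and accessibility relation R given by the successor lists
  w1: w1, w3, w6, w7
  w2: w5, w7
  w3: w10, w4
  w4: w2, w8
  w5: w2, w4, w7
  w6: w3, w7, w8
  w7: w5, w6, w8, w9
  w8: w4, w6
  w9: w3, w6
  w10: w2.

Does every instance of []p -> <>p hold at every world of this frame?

Yes

The schema D characterises exactly the serial frames.
Serial: yes — every world has a successor (e.g. w1 R w1).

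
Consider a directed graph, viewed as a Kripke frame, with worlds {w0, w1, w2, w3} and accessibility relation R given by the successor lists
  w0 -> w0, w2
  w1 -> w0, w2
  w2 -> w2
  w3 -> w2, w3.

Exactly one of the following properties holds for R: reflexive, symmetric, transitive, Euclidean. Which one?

transitive

Reflexive: no — w1 is not related to itself.
Symmetric: no — w0 R w2 but not w2 R w0.
Transitive: yes — every two-step R-path is closed by a direct edge.
Euclidean: no — w1 R w2 and w1 R w0, but not w2 R w0.
Only transitive holds.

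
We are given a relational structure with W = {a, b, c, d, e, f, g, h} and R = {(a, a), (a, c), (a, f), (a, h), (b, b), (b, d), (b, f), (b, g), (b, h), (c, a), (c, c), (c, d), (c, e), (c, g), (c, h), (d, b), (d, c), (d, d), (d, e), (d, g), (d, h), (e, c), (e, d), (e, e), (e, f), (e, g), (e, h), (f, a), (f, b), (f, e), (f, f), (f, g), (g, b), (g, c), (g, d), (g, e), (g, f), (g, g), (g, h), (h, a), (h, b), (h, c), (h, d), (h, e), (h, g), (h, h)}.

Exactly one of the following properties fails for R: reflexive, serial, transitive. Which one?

transitive

Reflexive: yes — every world is R-related to itself.
Serial: yes — every world has a successor (e.g. a R a).
Transitive: no — a R c and c R d, but not a R d.
Only transitive fails.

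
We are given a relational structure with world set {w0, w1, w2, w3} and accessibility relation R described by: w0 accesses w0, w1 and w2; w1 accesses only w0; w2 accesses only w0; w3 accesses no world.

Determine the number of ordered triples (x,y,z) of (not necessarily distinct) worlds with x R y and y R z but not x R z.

Enumerating: (w1,w0,w1), (w1,w0,w2), (w2,w0,w1), (w2,w0,w2).

4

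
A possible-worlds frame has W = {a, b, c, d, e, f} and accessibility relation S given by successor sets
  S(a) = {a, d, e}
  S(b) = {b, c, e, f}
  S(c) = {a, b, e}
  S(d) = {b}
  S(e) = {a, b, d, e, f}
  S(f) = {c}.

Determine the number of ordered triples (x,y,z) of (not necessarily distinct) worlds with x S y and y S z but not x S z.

Enumerating: (a,d,b), (a,e,b), (a,e,f), (b,c,a), (b,e,a), (b,e,d), (c,a,d), (c,b,c), (c,b,f), (c,e,d), (c,e,f), (d,b,c), … and 7 more.
Total: 19.

19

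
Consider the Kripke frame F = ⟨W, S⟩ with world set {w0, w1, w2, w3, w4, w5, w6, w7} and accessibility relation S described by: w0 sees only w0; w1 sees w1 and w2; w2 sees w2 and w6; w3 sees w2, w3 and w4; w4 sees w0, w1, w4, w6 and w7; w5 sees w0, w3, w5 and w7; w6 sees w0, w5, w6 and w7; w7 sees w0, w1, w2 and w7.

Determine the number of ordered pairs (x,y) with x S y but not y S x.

Enumerating: (w1,w2), (w2,w6), (w3,w2), (w3,w4), (w4,w0), (w4,w1), (w4,w6), (w4,w7), (w5,w0), (w5,w3), (w5,w7), (w6,w0), (w6,w5), (w6,w7), (w7,w0), (w7,w1), (w7,w2).

17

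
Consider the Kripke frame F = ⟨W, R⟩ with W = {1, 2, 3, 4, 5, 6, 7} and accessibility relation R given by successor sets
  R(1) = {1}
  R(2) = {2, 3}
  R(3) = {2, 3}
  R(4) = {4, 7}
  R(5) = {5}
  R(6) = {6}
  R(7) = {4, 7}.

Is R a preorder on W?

Reflexive: yes — every world is R-related to itself.
Transitive: yes — every two-step R-path is closed by a direct edge.
So R is a preorder.

Yes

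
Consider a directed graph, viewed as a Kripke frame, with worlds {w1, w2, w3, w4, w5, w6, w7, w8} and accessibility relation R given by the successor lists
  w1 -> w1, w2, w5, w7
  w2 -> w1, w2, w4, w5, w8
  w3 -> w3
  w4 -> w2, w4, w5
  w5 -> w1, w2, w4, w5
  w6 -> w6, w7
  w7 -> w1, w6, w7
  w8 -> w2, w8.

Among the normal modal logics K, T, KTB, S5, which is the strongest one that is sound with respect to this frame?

KTB

Reflexive (axiom T): yes — every world is R-related to itself.
Symmetric (axiom B): yes — every pair in R has its reverse in R.
Euclidean (axiom 5): no — w1 R w2 and w1 R w7, but not w2 R w7.
So F validates K, T, KTB; S5 would additionally require R to be Euclidean. The strongest is KTB.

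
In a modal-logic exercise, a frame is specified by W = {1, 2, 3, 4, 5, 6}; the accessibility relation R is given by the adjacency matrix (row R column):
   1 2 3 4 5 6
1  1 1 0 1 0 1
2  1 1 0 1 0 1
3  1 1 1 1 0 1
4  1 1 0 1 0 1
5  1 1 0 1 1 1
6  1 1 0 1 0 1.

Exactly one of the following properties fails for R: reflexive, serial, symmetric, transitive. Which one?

Reflexive: yes — every world is R-related to itself.
Serial: yes — every world has a successor (e.g. 1 R 1).
Symmetric: no — 3 R 1 but not 1 R 3.
Transitive: yes — every two-step R-path is closed by a direct edge.
Only symmetric fails.

symmetric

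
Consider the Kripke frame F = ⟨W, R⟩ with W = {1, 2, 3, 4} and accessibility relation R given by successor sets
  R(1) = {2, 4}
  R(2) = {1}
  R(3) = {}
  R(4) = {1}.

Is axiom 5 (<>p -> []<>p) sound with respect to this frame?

No

Axiom 5 corresponds to the accessibility relation being Euclidean.
Euclidean: no — 1 R 2 and 1 R 4, but not 2 R 4.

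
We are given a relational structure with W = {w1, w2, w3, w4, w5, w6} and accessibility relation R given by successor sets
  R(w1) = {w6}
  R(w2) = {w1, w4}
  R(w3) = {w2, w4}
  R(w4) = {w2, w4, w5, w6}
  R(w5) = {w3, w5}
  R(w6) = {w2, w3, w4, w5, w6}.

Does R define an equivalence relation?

No

Reflexive: no — w1 is not related to itself.
Symmetric: no — w1 R w6 but not w6 R w1.
Transitive: no — w1 R w6 and w6 R w2, but not w1 R w2.
So R is not an equivalence relation.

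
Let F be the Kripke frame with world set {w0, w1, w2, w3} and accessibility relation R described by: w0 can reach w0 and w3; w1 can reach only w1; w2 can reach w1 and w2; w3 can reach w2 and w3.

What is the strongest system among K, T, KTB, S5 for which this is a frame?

Reflexive (axiom T): yes — every world is R-related to itself.
Symmetric (axiom B): no — w0 R w3 but not w3 R w0.
Euclidean (axiom 5): no — w0 R w3 and w0 R w0, but not w3 R w0.
So F validates K, T; KTB would additionally require R to be symmetric. The strongest is T.

T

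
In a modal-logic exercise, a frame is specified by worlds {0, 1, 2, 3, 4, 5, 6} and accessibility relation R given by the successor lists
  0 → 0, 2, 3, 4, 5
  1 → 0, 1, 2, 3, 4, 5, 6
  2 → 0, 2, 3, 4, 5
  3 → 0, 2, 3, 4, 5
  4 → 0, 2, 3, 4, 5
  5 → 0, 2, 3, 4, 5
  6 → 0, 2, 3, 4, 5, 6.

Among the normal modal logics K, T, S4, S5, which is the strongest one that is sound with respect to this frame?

Reflexive (axiom T): yes — every world is R-related to itself.
Transitive (axiom 4): yes — every two-step R-path is closed by a direct edge.
Euclidean (axiom 5): no — 1 R 0 and 1 R 6, but not 0 R 6.
So F validates K, T, S4; S5 would additionally require R to be Euclidean. The strongest is S4.

S4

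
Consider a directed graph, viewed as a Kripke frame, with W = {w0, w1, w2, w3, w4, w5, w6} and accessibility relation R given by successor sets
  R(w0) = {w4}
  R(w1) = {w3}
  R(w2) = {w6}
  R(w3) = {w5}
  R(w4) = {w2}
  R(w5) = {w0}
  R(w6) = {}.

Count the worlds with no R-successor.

1

Enumerating: w6.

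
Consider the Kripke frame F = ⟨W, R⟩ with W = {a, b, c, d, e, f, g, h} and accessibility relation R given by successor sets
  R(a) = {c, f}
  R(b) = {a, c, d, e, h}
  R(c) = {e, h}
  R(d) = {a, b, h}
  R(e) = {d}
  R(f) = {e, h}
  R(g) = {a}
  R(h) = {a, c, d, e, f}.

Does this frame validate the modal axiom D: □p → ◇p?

Axiom D corresponds to the accessibility relation being serial.
Serial: yes — every world has a successor (e.g. a R c).

Yes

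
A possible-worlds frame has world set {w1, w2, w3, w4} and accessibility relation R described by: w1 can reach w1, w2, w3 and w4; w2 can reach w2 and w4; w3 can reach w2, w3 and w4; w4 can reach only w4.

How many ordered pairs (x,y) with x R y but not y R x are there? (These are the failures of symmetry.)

Enumerating: (w1,w2), (w1,w3), (w1,w4), (w2,w4), (w3,w2), (w3,w4).

6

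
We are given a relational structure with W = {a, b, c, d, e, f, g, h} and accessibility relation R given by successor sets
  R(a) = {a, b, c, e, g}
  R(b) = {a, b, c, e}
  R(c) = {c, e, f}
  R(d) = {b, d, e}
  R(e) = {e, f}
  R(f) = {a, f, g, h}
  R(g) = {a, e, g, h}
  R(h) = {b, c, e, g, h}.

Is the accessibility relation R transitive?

Transitive: no — a R c and c R f, but not a R f.

No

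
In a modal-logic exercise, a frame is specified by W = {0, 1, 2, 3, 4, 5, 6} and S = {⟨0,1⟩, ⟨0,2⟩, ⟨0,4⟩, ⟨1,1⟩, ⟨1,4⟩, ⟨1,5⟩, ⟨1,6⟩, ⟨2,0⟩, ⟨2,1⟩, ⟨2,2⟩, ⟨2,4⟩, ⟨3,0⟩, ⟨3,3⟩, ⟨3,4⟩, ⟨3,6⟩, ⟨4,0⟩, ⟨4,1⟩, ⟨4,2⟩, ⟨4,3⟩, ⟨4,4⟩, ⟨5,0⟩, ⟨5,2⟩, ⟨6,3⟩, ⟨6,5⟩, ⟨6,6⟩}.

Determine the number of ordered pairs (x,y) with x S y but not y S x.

8

Enumerating: (0,1), (1,5), (1,6), (2,1), (3,0), (5,0), (5,2), (6,5).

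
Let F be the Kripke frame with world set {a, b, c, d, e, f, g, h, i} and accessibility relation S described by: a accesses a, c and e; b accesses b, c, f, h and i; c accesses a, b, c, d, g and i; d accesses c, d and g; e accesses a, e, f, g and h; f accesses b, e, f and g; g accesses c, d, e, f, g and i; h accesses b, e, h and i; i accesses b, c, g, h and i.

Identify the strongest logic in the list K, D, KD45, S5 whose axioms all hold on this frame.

Serial (axiom D): yes — every world has a successor (e.g. a S a).
Euclidean (axiom 5): no — a S c and a S e, but not c S e.
Transitive (axiom 4): no — a S c and c S b, but not a S b.
Reflexive (axiom T): yes — every world is S-related to itself.
So F validates K, D; KD45 would additionally require S to be Euclidean and transitive. The strongest is D.

D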